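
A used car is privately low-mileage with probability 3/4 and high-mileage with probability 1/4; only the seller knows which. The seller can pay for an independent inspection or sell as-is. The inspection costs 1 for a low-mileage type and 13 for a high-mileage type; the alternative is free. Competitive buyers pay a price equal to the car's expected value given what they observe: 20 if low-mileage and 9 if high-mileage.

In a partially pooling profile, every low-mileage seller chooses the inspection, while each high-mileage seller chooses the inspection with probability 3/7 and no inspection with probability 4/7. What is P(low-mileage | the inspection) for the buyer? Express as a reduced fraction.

P(the inspection) = (3/4)·1 + (1/4)·(3/7) = 6/7.
By Bayes' rule, P(low-mileage | the inspection) = (3/4) / (6/7) = 7/8.

7/8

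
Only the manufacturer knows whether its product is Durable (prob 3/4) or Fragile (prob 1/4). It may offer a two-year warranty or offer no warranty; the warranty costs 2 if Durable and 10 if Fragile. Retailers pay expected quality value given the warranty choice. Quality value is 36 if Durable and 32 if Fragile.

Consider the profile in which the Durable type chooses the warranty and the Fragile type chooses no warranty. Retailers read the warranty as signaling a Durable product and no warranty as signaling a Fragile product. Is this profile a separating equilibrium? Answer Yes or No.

Under these beliefs, the warranty earns price 36 and no warranty earns price 32.
Durable: the warranty nets 36 − 2 = 34; no warranty nets 32. Durable prefers the warranty.
Fragile: the warranty nets 36 − 10 = 26; no warranty nets 32. Fragile prefers no warranty.
Neither type deviates, so the separating profile is an equilibrium.

Yes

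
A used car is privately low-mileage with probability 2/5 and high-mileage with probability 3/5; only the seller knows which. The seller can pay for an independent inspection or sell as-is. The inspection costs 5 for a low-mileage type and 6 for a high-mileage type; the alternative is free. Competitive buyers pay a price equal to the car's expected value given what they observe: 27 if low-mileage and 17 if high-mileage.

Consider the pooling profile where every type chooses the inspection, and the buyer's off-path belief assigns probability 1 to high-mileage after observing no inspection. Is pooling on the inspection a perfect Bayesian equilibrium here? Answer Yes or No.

No

On path, the buyer holds the prior and pays 2/5·27 + 3/5·17 = 21. Off path (no inspection), believing high-mileage, it pays 17.
low-mileage: the inspection nets 21 − 5 = 16; no inspection nets 17. low-mileage would deviate.
high-mileage: the inspection nets 21 − 6 = 15; no inspection nets 17. high-mileage would deviate.
A type deviates, so pooling fails.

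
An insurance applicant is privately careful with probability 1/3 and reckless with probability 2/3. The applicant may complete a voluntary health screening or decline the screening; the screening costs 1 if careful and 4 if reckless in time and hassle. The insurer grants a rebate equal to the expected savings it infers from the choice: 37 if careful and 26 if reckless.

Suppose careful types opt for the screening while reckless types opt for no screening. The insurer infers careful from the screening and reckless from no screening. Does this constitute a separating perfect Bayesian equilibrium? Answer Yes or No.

No

Under these beliefs, the screening earns rebate 37 and no screening earns rebate 26.
careful: the screening nets 37 − 1 = 36; no screening nets 26. careful prefers the screening.
reckless: the screening nets 37 − 4 = 33; no screening nets 26. reckless would deviate to the screening.
reckless has a profitable deviation, so the profile is not an equilibrium.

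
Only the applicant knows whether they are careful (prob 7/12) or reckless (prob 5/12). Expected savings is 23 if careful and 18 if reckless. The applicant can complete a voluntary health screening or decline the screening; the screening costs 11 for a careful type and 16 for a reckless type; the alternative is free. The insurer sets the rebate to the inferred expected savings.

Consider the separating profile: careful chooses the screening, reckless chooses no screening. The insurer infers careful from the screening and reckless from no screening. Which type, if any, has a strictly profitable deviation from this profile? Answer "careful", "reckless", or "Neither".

careful

The screening pays 23; no screening pays 18.
careful: assigned the screening, nets 23 − 11 = 12; deviating to no screening nets 18.
reckless: assigned no screening, nets 18; deviating to the screening nets 23 − 16 = 7.
The careful type gains 6 by deviating.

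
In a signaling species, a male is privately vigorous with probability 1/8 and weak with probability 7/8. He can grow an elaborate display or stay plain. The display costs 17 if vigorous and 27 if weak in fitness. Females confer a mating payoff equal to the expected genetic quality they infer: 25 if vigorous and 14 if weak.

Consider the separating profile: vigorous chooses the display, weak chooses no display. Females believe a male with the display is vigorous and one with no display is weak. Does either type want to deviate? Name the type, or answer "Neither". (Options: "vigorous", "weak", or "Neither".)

vigorous

The display pays 25; no display pays 14.
vigorous: assigned the display, nets 25 − 17 = 8; deviating to no display nets 14.
weak: assigned no display, nets 14; deviating to the display nets 25 − 27 = -2.
The vigorous type gains 6 by deviating.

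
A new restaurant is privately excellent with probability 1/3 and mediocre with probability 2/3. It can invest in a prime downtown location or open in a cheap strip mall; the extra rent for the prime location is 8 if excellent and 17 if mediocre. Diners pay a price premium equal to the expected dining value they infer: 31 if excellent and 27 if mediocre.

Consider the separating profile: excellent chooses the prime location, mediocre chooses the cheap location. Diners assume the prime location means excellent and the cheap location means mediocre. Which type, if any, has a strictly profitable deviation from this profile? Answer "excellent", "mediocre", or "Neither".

The prime location pays 31; the cheap location pays 27.
excellent: assigned the prime location, nets 31 − 8 = 23; deviating to the cheap location nets 27.
mediocre: assigned the cheap location, nets 27; deviating to the prime location nets 31 − 17 = 14.
The excellent type gains 4 by deviating.

excellent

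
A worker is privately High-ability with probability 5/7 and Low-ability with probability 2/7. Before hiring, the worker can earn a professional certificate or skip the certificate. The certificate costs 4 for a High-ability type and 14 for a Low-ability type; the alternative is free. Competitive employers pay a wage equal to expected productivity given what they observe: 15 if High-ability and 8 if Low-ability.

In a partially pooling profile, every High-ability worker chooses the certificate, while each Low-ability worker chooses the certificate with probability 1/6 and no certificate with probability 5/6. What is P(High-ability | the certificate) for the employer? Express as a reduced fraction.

15/16

P(the certificate) = (5/7)·1 + (2/7)·(1/6) = 16/21.
By Bayes' rule, P(High-ability | the certificate) = (5/7) / (16/21) = 15/16.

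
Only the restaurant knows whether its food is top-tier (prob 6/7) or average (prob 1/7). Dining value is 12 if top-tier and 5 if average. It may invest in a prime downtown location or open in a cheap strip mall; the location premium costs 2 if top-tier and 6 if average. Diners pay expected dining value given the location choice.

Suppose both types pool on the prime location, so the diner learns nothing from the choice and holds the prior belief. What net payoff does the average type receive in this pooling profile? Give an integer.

Pooled price premium = 6/7·12 + 1/7·5 = 11.
average pays cost 6 for the prime location, so net payoff = 11 − 6 = 5.

5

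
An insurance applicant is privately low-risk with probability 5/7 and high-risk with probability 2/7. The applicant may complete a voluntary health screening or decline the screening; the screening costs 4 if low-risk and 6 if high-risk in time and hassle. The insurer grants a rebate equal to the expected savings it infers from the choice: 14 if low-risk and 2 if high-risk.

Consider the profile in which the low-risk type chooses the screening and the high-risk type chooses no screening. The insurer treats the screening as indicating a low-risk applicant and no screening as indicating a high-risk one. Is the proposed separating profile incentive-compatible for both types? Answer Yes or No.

Under these beliefs, the screening earns rebate 14 and no screening earns rebate 2.
low-risk: the screening nets 14 − 4 = 10; no screening nets 2. low-risk prefers the screening.
high-risk: the screening nets 14 − 6 = 8; no screening nets 2. high-risk would deviate to the screening.
high-risk has a profitable deviation, so the profile is not an equilibrium.

No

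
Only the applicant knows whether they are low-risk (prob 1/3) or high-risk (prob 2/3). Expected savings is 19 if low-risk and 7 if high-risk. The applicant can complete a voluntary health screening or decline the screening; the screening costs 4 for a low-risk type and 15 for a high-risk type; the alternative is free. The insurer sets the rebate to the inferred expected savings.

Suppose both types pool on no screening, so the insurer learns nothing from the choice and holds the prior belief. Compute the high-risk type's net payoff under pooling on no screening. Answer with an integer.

11

Pooled rebate = 1/3·19 + 2/3·7 = 11.
high-risk pays no cost for no screening, so net payoff = 11.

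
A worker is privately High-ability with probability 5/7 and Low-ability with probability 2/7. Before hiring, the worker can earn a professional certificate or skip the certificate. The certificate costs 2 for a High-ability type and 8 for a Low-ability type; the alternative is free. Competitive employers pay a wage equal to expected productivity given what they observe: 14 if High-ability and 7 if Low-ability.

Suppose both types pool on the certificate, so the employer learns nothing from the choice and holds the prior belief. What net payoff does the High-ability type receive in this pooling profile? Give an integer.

Pooled wage = 5/7·14 + 2/7·7 = 12.
High-ability pays cost 2 for the certificate, so net payoff = 12 − 2 = 10.

10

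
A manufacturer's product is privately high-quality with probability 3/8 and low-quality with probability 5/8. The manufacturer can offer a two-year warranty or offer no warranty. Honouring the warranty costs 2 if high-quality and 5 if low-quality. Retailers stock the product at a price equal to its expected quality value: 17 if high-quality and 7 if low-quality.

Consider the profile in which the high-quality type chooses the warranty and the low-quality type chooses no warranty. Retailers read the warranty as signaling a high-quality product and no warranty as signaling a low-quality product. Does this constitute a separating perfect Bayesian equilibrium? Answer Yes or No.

Under these beliefs, the warranty earns price 17 and no warranty earns price 7.
high-quality: the warranty nets 17 − 2 = 15; no warranty nets 7. high-quality prefers the warranty.
low-quality: the warranty nets 17 − 5 = 12; no warranty nets 7. low-quality would deviate to the warranty.
low-quality has a profitable deviation, so the profile is not an equilibrium.

No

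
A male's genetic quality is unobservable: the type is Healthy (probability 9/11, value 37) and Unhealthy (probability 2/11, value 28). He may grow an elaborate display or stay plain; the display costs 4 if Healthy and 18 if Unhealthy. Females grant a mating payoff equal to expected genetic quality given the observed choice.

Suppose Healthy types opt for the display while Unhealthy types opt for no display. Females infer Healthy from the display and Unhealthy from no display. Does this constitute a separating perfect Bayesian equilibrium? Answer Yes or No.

Under these beliefs, the display earns mating payoff 37 and no display earns mating payoff 28.
Healthy: the display nets 37 − 4 = 33; no display nets 28. Healthy prefers the display.
Unhealthy: the display nets 37 − 18 = 19; no display nets 28. Unhealthy prefers no display.
Neither type deviates, so the separating profile is an equilibrium.

Yes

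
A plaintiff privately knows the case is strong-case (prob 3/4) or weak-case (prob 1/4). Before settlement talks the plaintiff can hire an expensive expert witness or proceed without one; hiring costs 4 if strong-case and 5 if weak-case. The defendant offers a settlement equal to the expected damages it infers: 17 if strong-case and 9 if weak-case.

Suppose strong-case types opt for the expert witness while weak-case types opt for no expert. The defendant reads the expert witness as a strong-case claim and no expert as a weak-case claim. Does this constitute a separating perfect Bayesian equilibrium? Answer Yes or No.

Under these beliefs, the expert witness earns settlement 17 and no expert earns settlement 9.
strong-case: the expert witness nets 17 − 4 = 13; no expert nets 9. strong-case prefers the expert witness.
weak-case: the expert witness nets 17 − 5 = 12; no expert nets 9. weak-case would deviate to the expert witness.
weak-case has a profitable deviation, so the profile is not an equilibrium.

No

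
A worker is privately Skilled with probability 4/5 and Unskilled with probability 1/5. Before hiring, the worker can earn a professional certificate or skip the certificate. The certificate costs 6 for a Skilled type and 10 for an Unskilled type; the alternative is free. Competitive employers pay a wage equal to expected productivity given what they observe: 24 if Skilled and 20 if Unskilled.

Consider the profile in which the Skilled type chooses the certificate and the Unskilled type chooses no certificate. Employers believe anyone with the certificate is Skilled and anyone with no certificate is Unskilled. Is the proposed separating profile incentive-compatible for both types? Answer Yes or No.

No

Under these beliefs, the certificate earns wage 24 and no certificate earns wage 20.
Skilled: the certificate nets 24 − 6 = 18; no certificate nets 20. Skilled would deviate to no certificate.
Unskilled: the certificate nets 24 − 10 = 14; no certificate nets 20. Unskilled prefers no certificate.
Skilled has a profitable deviation, so the profile is not an equilibrium.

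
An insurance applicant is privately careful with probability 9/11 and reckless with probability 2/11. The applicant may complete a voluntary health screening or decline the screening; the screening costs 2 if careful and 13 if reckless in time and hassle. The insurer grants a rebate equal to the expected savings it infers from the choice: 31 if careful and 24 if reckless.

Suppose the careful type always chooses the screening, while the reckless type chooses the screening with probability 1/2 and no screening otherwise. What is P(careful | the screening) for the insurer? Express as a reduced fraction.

9/10

P(the screening) = (9/11)·1 + (2/11)·(1/2) = 10/11.
By Bayes' rule, P(careful | the screening) = (9/11) / (10/11) = 9/10.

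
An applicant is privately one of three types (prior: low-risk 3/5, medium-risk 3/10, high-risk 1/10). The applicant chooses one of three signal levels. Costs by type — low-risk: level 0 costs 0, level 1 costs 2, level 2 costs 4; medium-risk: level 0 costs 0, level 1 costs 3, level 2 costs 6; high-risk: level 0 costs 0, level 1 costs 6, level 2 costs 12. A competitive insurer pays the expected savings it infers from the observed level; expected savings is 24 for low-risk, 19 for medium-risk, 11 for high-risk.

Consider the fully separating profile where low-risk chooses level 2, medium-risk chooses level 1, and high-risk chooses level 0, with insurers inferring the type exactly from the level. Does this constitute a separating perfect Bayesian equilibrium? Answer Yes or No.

No

Separating rebates: level 2 → 24, level 1 → 19, level 0 → 11.
low-risk (assigned level 2): level 0: 11 − 0 = 11; level 1: 19 − 2 = 17; level 2: 24 − 4 = 20. low-risk stays.
medium-risk (assigned level 1): level 0: 11 − 0 = 11; level 1: 19 − 3 = 16; level 2: 24 − 6 = 18. medium-risk prefers level 2.
high-risk (assigned level 0): level 0: 11 − 0 = 11; level 1: 19 − 6 = 13; level 2: 24 − 12 = 12. high-risk prefers level 1.
At least one type deviates; the separating profile fails.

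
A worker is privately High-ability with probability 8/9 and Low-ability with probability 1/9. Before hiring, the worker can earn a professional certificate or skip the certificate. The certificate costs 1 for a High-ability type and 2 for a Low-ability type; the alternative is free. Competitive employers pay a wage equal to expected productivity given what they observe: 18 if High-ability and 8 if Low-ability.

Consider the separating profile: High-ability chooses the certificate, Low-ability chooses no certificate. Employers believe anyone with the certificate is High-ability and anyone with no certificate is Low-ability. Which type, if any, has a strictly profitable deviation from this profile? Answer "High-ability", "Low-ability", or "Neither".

Low-ability

The certificate pays 18; no certificate pays 8.
High-ability: assigned the certificate, nets 18 − 1 = 17; deviating to no certificate nets 8.
Low-ability: assigned no certificate, nets 8; deviating to the certificate nets 18 − 2 = 16.
The Low-ability type gains 8 by deviating.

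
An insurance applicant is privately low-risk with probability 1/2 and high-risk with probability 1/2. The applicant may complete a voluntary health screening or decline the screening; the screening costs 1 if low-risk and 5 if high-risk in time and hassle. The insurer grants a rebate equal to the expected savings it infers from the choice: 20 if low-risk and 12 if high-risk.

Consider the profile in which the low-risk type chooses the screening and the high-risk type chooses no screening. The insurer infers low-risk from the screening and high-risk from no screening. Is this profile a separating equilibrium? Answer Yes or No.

Under these beliefs, the screening earns rebate 20 and no screening earns rebate 12.
low-risk: the screening nets 20 − 1 = 19; no screening nets 12. low-risk prefers the screening.
high-risk: the screening nets 20 − 5 = 15; no screening nets 12. high-risk would deviate to the screening.
high-risk has a profitable deviation, so the profile is not an equilibrium.

No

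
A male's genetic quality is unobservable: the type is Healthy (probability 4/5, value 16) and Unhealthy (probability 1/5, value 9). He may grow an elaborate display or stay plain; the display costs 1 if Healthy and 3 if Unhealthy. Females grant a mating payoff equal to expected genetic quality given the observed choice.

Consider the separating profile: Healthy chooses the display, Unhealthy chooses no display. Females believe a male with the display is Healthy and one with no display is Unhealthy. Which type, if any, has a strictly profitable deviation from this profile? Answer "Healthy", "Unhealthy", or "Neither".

Unhealthy

The display pays 16; no display pays 9.
Healthy: assigned the display, nets 16 − 1 = 15; deviating to no display nets 9.
Unhealthy: assigned no display, nets 9; deviating to the display nets 16 − 3 = 13.
The Unhealthy type gains 4 by deviating.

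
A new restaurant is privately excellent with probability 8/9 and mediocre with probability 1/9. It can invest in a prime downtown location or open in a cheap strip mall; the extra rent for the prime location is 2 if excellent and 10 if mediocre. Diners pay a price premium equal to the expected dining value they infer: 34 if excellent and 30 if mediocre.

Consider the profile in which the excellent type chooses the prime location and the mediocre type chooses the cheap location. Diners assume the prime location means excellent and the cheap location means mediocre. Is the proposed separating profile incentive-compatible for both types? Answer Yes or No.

Under these beliefs, the prime location earns price premium 34 and the cheap location earns price premium 30.
excellent: the prime location nets 34 − 2 = 32; the cheap location nets 30. excellent prefers the prime location.
mediocre: the prime location nets 34 − 10 = 24; the cheap location nets 30. mediocre prefers the cheap location.
Neither type deviates, so the separating profile is an equilibrium.

Yes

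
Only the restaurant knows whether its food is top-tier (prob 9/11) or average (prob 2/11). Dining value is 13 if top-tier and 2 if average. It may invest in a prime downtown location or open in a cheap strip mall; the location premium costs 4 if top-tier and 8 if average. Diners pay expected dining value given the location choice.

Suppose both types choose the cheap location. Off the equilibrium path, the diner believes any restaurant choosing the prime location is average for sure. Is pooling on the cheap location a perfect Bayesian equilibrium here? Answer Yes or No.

Yes

On path, the diner holds the prior and pays 9/11·13 + 2/11·2 = 11. Off path (the prime location), believing average, it pays 2.
top-tier: the cheap location nets 11; the prime location nets 2 − 4 = -2. top-tier stays.
average: the cheap location nets 11; the prime location nets 2 − 8 = -6. average stays.
No type deviates, so pooling is sustained.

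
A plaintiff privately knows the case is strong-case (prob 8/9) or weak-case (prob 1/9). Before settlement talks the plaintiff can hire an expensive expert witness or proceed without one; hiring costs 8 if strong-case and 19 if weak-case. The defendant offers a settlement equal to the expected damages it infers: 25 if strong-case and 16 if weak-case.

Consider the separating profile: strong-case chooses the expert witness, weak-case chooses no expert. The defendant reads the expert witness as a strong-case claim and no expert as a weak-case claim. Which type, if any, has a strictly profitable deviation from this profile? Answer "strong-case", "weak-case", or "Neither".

Neither

The expert witness pays 25; no expert pays 16.
strong-case: assigned the expert witness, nets 25 − 8 = 17; deviating to no expert nets 16.
weak-case: assigned no expert, nets 16; deviating to the expert witness nets 25 − 19 = 6.
Both types strictly prefer their assigned action; no profitable deviation.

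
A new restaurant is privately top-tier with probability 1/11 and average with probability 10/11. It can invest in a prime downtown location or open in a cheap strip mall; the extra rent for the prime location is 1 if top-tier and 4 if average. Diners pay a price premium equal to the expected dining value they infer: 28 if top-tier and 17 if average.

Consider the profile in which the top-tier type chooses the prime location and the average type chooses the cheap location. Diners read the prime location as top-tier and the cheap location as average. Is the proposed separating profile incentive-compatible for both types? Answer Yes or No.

Under these beliefs, the prime location earns price premium 28 and the cheap location earns price premium 17.
top-tier: the prime location nets 28 − 1 = 27; the cheap location nets 17. top-tier prefers the prime location.
average: the prime location nets 28 − 4 = 24; the cheap location nets 17. average would deviate to the prime location.
average has a profitable deviation, so the profile is not an equilibrium.

No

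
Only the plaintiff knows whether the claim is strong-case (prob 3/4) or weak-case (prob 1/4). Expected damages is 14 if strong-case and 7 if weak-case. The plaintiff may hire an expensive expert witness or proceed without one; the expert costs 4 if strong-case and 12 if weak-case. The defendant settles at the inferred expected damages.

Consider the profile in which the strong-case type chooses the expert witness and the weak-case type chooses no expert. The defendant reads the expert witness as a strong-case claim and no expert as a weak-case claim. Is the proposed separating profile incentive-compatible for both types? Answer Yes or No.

Under these beliefs, the expert witness earns settlement 14 and no expert earns settlement 7.
strong-case: the expert witness nets 14 − 4 = 10; no expert nets 7. strong-case prefers the expert witness.
weak-case: the expert witness nets 14 − 12 = 2; no expert nets 7. weak-case prefers no expert.
Neither type deviates, so the separating profile is an equilibrium.

Yes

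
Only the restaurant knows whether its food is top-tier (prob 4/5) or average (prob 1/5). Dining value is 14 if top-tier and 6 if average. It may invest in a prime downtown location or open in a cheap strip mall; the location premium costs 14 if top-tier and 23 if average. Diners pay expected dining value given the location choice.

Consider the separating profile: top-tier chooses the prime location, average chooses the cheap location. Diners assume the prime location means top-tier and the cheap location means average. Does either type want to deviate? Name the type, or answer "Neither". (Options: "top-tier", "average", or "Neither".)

The prime location pays 14; the cheap location pays 6.
top-tier: assigned the prime location, nets 14 − 14 = 0; deviating to the cheap location nets 6.
average: assigned the cheap location, nets 6; deviating to the prime location nets 14 − 23 = -9.
The top-tier type gains 6 by deviating.

top-tier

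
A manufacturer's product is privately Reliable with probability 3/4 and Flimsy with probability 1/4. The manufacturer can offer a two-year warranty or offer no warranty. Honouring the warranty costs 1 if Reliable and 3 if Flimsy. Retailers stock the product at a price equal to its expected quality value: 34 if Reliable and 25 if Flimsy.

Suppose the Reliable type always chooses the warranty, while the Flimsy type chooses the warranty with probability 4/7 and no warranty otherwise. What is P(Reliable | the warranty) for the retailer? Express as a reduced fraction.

21/25

P(the warranty) = (3/4)·1 + (1/4)·(4/7) = 25/28.
By Bayes' rule, P(Reliable | the warranty) = (3/4) / (25/28) = 21/25.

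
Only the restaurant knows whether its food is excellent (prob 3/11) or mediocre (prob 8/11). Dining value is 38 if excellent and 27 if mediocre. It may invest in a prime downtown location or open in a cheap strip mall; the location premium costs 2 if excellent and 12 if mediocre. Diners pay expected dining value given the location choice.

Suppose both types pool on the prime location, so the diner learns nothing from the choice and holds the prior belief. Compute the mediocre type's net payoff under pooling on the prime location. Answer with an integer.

Pooled price premium = 3/11·38 + 8/11·27 = 30.
mediocre pays cost 12 for the prime location, so net payoff = 30 − 12 = 18.

18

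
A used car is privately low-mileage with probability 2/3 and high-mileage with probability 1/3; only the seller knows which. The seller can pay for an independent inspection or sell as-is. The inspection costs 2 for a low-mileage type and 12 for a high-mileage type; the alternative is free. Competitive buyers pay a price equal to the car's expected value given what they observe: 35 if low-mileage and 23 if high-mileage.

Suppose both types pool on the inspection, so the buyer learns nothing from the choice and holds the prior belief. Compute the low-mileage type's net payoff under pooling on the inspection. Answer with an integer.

Pooled price = 2/3·35 + 1/3·23 = 31.
low-mileage pays cost 2 for the inspection, so net payoff = 31 − 2 = 29.

29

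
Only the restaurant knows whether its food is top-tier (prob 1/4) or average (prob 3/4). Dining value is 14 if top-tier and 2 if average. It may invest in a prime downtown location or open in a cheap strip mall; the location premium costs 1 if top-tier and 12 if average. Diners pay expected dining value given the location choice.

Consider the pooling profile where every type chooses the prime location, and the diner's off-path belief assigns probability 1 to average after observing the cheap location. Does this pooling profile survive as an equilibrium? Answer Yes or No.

No

On path, the diner holds the prior and pays 1/4·14 + 3/4·2 = 5. Off path (the cheap location), believing average, it pays 2.
top-tier: the prime location nets 5 − 1 = 4; the cheap location nets 2. top-tier stays.
average: the prime location nets 5 − 12 = -7; the cheap location nets 2. average would deviate.
A type deviates, so pooling fails.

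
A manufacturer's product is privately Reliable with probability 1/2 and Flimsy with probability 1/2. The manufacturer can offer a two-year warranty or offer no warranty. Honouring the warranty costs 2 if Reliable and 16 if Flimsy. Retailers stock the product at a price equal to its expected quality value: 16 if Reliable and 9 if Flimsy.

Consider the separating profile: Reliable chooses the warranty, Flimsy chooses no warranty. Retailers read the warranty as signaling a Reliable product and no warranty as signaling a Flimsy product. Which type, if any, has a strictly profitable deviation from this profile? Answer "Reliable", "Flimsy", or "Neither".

Neither

The warranty pays 16; no warranty pays 9.
Reliable: assigned the warranty, nets 16 − 2 = 14; deviating to no warranty nets 9.
Flimsy: assigned no warranty, nets 9; deviating to the warranty nets 16 − 16 = 0.
Both types strictly prefer their assigned action; no profitable deviation.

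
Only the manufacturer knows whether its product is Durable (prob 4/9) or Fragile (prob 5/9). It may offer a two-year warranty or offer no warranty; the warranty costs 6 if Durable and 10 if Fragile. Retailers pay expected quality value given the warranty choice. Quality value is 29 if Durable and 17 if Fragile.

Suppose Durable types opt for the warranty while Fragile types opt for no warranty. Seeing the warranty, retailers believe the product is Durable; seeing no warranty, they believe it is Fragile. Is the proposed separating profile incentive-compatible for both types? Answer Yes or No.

No

Under these beliefs, the warranty earns price 29 and no warranty earns price 17.
Durable: the warranty nets 29 − 6 = 23; no warranty nets 17. Durable prefers the warranty.
Fragile: the warranty nets 29 − 10 = 19; no warranty nets 17. Fragile would deviate to the warranty.
Fragile has a profitable deviation, so the profile is not an equilibrium.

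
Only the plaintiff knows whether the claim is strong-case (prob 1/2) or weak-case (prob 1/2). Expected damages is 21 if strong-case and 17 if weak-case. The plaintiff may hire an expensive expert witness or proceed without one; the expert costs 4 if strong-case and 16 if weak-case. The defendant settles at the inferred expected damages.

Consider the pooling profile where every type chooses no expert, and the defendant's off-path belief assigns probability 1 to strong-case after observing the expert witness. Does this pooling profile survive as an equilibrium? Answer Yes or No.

On path, the defendant holds the prior and pays 1/2·21 + 1/2·17 = 19. Off path (the expert witness), believing strong-case, it pays 21.
strong-case: no expert nets 19; the expert witness nets 21 − 4 = 17. strong-case stays.
weak-case: no expert nets 19; the expert witness nets 21 − 16 = 5. weak-case stays.
No type deviates, so pooling is sustained.

Yes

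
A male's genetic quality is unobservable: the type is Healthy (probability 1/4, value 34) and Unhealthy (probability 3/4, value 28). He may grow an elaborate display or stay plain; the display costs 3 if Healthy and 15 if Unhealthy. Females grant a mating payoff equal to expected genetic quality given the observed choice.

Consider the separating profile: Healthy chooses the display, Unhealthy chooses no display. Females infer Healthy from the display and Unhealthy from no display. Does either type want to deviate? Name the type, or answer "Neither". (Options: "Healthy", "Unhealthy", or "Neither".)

The display pays 34; no display pays 28.
Healthy: assigned the display, nets 34 − 3 = 31; deviating to no display nets 28.
Unhealthy: assigned no display, nets 28; deviating to the display nets 34 − 15 = 19.
Both types strictly prefer their assigned action; no profitable deviation.

Neither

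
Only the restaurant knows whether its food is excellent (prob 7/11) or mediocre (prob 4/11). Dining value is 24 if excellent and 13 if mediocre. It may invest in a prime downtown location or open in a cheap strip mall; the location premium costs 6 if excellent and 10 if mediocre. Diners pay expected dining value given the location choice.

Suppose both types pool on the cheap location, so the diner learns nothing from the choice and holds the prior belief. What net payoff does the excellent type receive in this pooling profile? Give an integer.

Pooled price premium = 7/11·24 + 4/11·13 = 20.
excellent pays no cost for the cheap location, so net payoff = 20.

20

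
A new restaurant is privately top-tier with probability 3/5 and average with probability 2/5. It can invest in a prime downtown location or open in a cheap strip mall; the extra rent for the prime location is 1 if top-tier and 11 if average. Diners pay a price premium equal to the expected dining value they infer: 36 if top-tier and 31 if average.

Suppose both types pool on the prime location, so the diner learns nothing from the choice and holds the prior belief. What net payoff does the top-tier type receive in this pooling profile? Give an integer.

33

Pooled price premium = 3/5·36 + 2/5·31 = 34.
top-tier pays cost 1 for the prime location, so net payoff = 34 − 1 = 33.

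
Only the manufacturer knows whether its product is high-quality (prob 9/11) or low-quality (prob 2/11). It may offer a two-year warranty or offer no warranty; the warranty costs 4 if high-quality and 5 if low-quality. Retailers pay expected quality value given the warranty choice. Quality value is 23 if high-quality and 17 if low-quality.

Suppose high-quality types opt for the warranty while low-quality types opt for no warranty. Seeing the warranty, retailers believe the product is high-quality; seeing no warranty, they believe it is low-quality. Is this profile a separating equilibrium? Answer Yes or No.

No

Under these beliefs, the warranty earns price 23 and no warranty earns price 17.
high-quality: the warranty nets 23 − 4 = 19; no warranty nets 17. high-quality prefers the warranty.
low-quality: the warranty nets 23 − 5 = 18; no warranty nets 17. low-quality would deviate to the warranty.
low-quality has a profitable deviation, so the profile is not an equilibrium.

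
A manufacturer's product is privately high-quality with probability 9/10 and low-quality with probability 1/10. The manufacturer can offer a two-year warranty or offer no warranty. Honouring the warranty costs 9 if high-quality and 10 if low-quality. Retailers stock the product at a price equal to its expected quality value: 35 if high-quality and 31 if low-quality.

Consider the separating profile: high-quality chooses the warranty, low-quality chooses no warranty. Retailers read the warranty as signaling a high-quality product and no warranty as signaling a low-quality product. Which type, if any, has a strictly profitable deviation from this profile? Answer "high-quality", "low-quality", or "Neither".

The warranty pays 35; no warranty pays 31.
high-quality: assigned the warranty, nets 35 − 9 = 26; deviating to no warranty nets 31.
low-quality: assigned no warranty, nets 31; deviating to the warranty nets 35 − 10 = 25.
The high-quality type gains 5 by deviating.

high-quality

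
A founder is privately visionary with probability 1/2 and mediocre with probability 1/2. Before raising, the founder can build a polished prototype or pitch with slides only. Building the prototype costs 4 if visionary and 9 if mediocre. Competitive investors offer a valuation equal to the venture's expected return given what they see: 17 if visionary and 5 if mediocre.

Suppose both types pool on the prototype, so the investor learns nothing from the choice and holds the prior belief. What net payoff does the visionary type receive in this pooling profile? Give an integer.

7

Pooled valuation = 1/2·17 + 1/2·5 = 11.
visionary pays cost 4 for the prototype, so net payoff = 11 − 4 = 7.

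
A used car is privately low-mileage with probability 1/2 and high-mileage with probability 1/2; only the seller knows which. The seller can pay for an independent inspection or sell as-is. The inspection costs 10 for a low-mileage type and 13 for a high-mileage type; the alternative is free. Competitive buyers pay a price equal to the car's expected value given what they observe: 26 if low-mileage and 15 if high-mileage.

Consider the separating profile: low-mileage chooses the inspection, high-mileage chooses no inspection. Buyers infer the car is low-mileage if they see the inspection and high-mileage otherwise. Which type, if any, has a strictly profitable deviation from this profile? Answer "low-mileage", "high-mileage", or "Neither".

The inspection pays 26; no inspection pays 15.
low-mileage: assigned the inspection, nets 26 − 10 = 16; deviating to no inspection nets 15.
high-mileage: assigned no inspection, nets 15; deviating to the inspection nets 26 − 13 = 13.
Both types strictly prefer their assigned action; no profitable deviation.

Neither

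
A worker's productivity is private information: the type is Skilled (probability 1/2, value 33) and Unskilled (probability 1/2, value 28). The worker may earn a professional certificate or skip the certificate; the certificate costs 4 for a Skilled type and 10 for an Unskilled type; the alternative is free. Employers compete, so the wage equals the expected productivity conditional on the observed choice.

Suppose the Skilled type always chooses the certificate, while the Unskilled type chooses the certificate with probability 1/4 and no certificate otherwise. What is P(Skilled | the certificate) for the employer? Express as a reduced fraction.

4/5

P(the certificate) = (1/2)·1 + (1/2)·(1/4) = 5/8.
By Bayes' rule, P(Skilled | the certificate) = (1/2) / (5/8) = 4/5.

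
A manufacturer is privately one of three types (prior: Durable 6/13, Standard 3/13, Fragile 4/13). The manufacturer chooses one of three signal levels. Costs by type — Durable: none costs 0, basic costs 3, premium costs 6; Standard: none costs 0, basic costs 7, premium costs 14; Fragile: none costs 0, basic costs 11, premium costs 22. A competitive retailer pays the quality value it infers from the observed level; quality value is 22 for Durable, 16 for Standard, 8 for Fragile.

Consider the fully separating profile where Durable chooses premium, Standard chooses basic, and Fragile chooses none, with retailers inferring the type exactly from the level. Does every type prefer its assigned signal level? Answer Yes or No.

Separating prices: premium → 22, basic → 16, none → 8.
Durable (assigned premium): none: 8 − 0 = 8; basic: 16 − 3 = 13; premium: 22 − 6 = 16. Durable stays.
Standard (assigned basic): none: 8 − 0 = 8; basic: 16 − 7 = 9; premium: 22 − 14 = 8. Standard stays.
Fragile (assigned none): none: 8 − 0 = 8; basic: 16 − 11 = 5; premium: 22 − 22 = 0. Fragile stays.
Every type prefers its assigned level; separation holds.

Yes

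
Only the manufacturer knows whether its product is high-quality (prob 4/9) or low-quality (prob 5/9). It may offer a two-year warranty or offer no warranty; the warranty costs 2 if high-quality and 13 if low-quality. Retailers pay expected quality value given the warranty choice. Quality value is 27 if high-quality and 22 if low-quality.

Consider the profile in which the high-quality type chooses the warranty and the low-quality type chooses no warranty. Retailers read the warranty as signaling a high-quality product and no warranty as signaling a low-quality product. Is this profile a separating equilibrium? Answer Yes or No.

Under these beliefs, the warranty earns price 27 and no warranty earns price 22.
high-quality: the warranty nets 27 − 2 = 25; no warranty nets 22. high-quality prefers the warranty.
low-quality: the warranty nets 27 − 13 = 14; no warranty nets 22. low-quality prefers no warranty.
Neither type deviates, so the separating profile is an equilibrium.

Yes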